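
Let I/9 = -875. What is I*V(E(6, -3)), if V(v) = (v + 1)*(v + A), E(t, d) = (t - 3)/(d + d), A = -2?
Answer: 39375/4 ≈ 9843.8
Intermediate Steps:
I = -7875 (I = 9*(-875) = -7875)
E(t, d) = (-3 + t)/(2*d) (E(t, d) = (-3 + t)/((2*d)) = (-3 + t)*(1/(2*d)) = (-3 + t)/(2*d))
V(v) = (1 + v)*(-2 + v) (V(v) = (v + 1)*(v - 2) = (1 + v)*(-2 + v))
I*V(E(6, -3)) = -7875*(-2 + ((½)*(-3 + 6)/(-3))² - (-3 + 6)/(2*(-3))) = -7875*(-2 + ((½)*(-⅓)*3)² - (-1)*3/(2*3)) = -7875*(-2 + (-½)² - 1*(-½)) = -7875*(-2 + ¼ + ½) = -7875*(-5/4) = 39375/4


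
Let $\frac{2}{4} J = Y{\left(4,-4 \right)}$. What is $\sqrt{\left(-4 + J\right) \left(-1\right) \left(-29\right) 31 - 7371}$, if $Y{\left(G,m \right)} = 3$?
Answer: $i \sqrt{5573} \approx 74.653 i$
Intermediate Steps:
$J = 6$ ($J = 2 \cdot 3 = 6$)
$\sqrt{\left(-4 + J\right) \left(-1\right) \left(-29\right) 31 - 7371} = \sqrt{\left(-4 + 6\right) \left(-1\right) \left(-29\right) 31 - 7371} = \sqrt{2 \left(-1\right) \left(-29\right) 31 - 7371} = \sqrt{\left(-2\right) \left(-29\right) 31 - 7371} = \sqrt{58 \cdot 31 - 7371} = \sqrt{1798 - 7371} = \sqrt{-5573} = i \sqrt{5573}$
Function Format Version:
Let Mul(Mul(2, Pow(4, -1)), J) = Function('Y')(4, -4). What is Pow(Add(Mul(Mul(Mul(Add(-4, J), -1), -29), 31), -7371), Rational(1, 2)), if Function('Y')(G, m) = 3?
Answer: Mul(I, Pow(5573, Rational(1, 2))) ≈ Mul(74.653, I)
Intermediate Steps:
J = 6 (J = Mul(2, 3) = 6)
Pow(Add(Mul(Mul(Mul(Add(-4, J), -1), -29), 31), -7371), Rational(1, 2)) = Pow(Add(Mul(Mul(Mul(Add(-4, 6), -1), -29), 31), -7371), Rational(1, 2)) = Pow(Add(Mul(Mul(Mul(2, -1), -29), 31), -7371), Rational(1, 2)) = Pow(Add(Mul(Mul(-2, -29), 31), -7371), Rational(1, 2)) = Pow(Add(Mul(58, 31), -7371), Rational(1, 2)) = Pow(Add(1798, -7371), Rational(1, 2)) = Pow(-5573, Rational(1, 2)) = Mul(I, Pow(5573, Rational(1, 2)))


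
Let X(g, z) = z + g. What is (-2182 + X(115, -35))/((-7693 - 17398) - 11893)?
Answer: 1051/18492 ≈ 0.056835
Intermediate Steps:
X(g, z) = g + z
(-2182 + X(115, -35))/((-7693 - 17398) - 11893) = (-2182 + (115 - 35))/((-7693 - 17398) - 11893) = (-2182 + 80)/(-25091 - 11893) = -2102/(-36984) = -2102*(-1/36984) = 1051/18492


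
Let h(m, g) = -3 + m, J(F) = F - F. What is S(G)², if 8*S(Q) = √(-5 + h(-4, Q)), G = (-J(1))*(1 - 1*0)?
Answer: -3/16 ≈ -0.18750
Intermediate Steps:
J(F) = 0
G = 0 (G = (-1*0)*(1 - 1*0) = 0*(1 + 0) = 0*1 = 0)
S(Q) = I*√3/4 (S(Q) = √(-5 + (-3 - 4))/8 = √(-5 - 7)/8 = √(-12)/8 = (2*I*√3)/8 = I*√3/4)
S(G)² = (I*√3/4)² = -3/16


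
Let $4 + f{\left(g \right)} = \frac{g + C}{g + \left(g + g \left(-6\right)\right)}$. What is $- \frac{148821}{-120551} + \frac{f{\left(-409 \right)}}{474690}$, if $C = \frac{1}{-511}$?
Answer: $\frac{2460730823270994}{1993305466892635} \approx 1.2345$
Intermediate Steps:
$C = - \frac{1}{511} \approx -0.0019569$
$f{\left(g \right)} = -4 - \frac{- \frac{1}{511} + g}{4 g}$ ($f{\left(g \right)} = -4 + \frac{g - \frac{1}{511}}{g + \left(g + g \left(-6\right)\right)} = -4 + \frac{- \frac{1}{511} + g}{g + \left(g - 6 g\right)} = -4 + \frac{- \frac{1}{511} + g}{g - 5 g} = -4 + \frac{- \frac{1}{511} + g}{\left(-4\right) g} = -4 + \left(- \frac{1}{511} + g\right) \left(- \frac{1}{4 g}\right) = -4 - \frac{- \frac{1}{511} + g}{4 g}$)
$- \frac{148821}{-120551} + \frac{f{\left(-409 \right)}}{474690} = - \frac{148821}{-120551} + \frac{\frac{1}{2044} \frac{1}{-409} \left(1 - -3552983\right)}{474690} = \left(-148821\right) \left(- \frac{1}{120551}\right) + \frac{1}{2044} \left(- \frac{1}{409}\right) \left(1 + 3552983\right) \frac{1}{474690} = \frac{148821}{120551} + \frac{1}{2044} \left(- \frac{1}{409}\right) 3552984 \cdot \frac{1}{474690} = \frac{148821}{120551} - \frac{148041}{16534955885} = \frac{2460730823270994}{1993305466892635}$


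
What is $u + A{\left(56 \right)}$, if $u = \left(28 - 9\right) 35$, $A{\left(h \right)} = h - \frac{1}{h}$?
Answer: $\frac{40375}{56} \approx 720.98$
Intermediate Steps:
$u = 665$ ($u = 19 \cdot 35 = 665$)
$u + A{\left(56 \right)} = 665 + \left(56 - \frac{1}{56}\right) = 665 + \frac{3135}{56} = \frac{40375}{56}$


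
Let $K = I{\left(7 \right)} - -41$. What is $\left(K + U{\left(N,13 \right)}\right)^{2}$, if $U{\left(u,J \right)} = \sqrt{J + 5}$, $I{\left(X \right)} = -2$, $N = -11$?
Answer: $1539 + 234 \sqrt{2} \approx 1869.9$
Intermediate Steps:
$K = 39$ ($K = -2 - -41 = -2 + 41 = 39$)
$U{\left(u,J \right)} = \sqrt{5 + J}$
$\left(K + U{\left(N,13 \right)}\right)^{2} = \left(39 + \sqrt{5 + 13}\right)^{2} = \left(39 + \sqrt{18}\right)^{2} = \left(39 + 3 \sqrt{2}\right)^{2}$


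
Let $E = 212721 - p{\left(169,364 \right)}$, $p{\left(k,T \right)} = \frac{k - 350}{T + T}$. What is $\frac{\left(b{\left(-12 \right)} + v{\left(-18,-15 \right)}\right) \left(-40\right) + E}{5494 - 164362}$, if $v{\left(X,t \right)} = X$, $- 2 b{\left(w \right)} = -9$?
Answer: $- \frac{155254189}{115655904} \approx -1.3424$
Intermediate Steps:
$b{\left(w \right)} = \frac{9}{2}$ ($b{\left(w \right)} = \left(- \frac{1}{2}\right) \left(-9\right) = \frac{9}{2}$)
$p{\left(k,T \right)} = \frac{-350 + k}{2 T}$
$E = \frac{154861069}{728}$ ($E = 212721 - \frac{-350 + 169}{2 \cdot 364} = 212721 - \frac{1}{2} \cdot \frac{1}{364} \left(-181\right) = 212721 - - \frac{181}{728} = 212721 + \frac{181}{728} = \frac{154861069}{728} \approx 2.1272 \cdot 10^{5}$)
$\frac{\left(b{\left(-12 \right)} + v{\left(-18,-15 \right)}\right) \left(-40\right) + E}{5494 - 164362} = \frac{\left(\frac{9}{2} - 18\right) \left(-40\right) + \frac{154861069}{728}}{5494 - 164362} = \frac{\left(- \frac{27}{2}\right) \left(-40\right) + \frac{154861069}{728}}{-158868} = \left(540 + \frac{154861069}{728}\right) \left(- \frac{1}{158868}\right) = \frac{155254189}{728} \left(- \frac{1}{158868}\right) = - \frac{155254189}{115655904}$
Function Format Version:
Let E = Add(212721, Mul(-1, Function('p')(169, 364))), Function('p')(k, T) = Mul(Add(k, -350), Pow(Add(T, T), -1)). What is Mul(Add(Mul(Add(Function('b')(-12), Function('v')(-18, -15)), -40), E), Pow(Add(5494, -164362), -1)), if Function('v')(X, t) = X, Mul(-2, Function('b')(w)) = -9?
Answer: Rational(-155254189, 115655904) ≈ -1.3424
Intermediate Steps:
Function('b')(w) = Rational(9, 2) (Function('b')(w) = Mul(Rational(-1, 2), -9) = Rational(9, 2))
Function('p')(k, T) = Mul(Rational(1, 2), Pow(T, -1), Add(-350, k)) (Function('p')(k, T) = Mul(Add(-350, k), Pow(Mul(2, T), -1)) = Mul(Add(-350, k), Mul(Rational(1, 2), Pow(T, -1))) = Mul(Rational(1, 2), Pow(T, -1), Add(-350, k)))
E = Rational(154861069, 728) (E = Add(212721, Mul(-1, Mul(Rational(1, 2), Pow(364, -1), Add(-350, 169)))) = Add(212721, Mul(-1, Mul(Rational(1, 2), Rational(1, 364), -181))) = Add(212721, Mul(-1, Rational(-181, 728))) = Add(212721, Rational(181, 728)) = Rational(154861069, 728) ≈ 2.1272e+5)
Mul(Add(Mul(Add(Function('b')(-12), Function('v')(-18, -15)), -40), E), Pow(Add(5494, -164362), -1)) = Mul(Add(Mul(Add(Rational(9, 2), -18), -40), Rational(154861069, 728)), Pow(Add(5494, -164362), -1)) = Mul(Add(Mul(Rational(-27, 2), -40), Rational(154861069, 728)), Pow(-158868, -1)) = Mul(Add(540, Rational(154861069, 728)), Rational(-1, 158868)) = Mul(Rational(155254189, 728), Rational(-1, 158868)) = Rational(-155254189, 115655904)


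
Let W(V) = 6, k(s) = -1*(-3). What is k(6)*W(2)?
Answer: 18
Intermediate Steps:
k(s) = 3
k(6)*W(2) = 3*6 = 18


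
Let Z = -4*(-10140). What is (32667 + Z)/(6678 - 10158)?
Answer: -24409/1160 ≈ -21.042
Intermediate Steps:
Z = 40560
(32667 + Z)/(6678 - 10158) = (32667 + 40560)/(6678 - 10158) = 73227/(-3480) = 73227*(-1/3480) = -24409/1160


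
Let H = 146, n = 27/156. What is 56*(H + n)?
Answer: 106414/13 ≈ 8185.7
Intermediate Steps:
n = 9/52 (n = 27*(1/156) = 9/52 ≈ 0.17308)
56*(H + n) = 56*(146 + 9/52) = 56*(7601/52) = 106414/13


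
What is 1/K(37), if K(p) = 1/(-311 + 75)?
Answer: -236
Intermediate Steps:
K(p) = -1/236 (K(p) = 1/(-236) = -1/236)
1/K(37) = 1/(-1/236) = -236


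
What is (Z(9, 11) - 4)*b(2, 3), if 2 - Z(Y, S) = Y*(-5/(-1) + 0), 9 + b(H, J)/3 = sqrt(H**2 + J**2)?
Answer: 1269 - 141*sqrt(13) ≈ 760.62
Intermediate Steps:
b(H, J) = -27 + 3*sqrt(H**2 + J**2)
Z(Y, S) = 2 - 5*Y (Z(Y, S) = 2 - Y*(-5/(-1) + 0) = 2 - Y*(-5*(-1) + 0) = 2 - Y*(5 + 0) = 2 - Y*5 = 2 - 5*Y)
(Z(9, 11) - 4)*b(2, 3) = ((2 - 5*9) - 4)*(-27 + 3*sqrt(2**2 + 3**2)) = ((2 - 45) - 4)*(-27 + 3*sqrt(4 + 9)) = (-43 - 4)*(-27 + 3*sqrt(13)) = -47*(-27 + 3*sqrt(13)) = 1269 - 141*sqrt(13)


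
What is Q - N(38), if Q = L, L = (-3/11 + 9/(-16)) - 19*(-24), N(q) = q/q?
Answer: 79933/176 ≈ 454.16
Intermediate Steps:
N(q) = 1
L = 80109/176 (L = (-3*1/11 + 9*(-1/16)) + 456 = (-3/11 - 9/16) + 456 = -147/176 + 456 = 80109/176 ≈ 455.16)
Q = 80109/176 ≈ 455.16
Q - N(38) = 80109/176 - 1*1 = 80109/176 - 1 = 79933/176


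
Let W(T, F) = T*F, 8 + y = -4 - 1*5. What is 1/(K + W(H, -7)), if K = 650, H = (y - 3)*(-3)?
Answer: 1/230 ≈ 0.0043478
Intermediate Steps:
y = -17 (y = -8 + (-4 - 1*5) = -8 + (-4 - 5) = -8 - 9 = -17)
H = 60 (H = (-17 - 3)*(-3) = -20*(-3) = 60)
W(T, F) = F*T
1/(K + W(H, -7)) = 1/(650 - 7*60) = 1/(650 - 420) = 1/230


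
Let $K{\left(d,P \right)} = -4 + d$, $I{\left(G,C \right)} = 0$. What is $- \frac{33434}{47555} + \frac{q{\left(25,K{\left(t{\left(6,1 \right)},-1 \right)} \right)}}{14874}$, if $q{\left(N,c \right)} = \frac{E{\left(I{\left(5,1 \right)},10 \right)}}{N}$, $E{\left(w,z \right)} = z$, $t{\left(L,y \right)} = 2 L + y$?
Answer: $- \frac{248639147}{353666535} \approx -0.70303$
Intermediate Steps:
$t{\left(L,y \right)} = y + 2 L$
$q{\left(N,c \right)} = \frac{10}{N}$
$- \frac{33434}{47555} + \frac{q{\left(25,K{\left(t{\left(6,1 \right)},-1 \right)} \right)}}{14874} = - \frac{33434}{47555} + \frac{10 \cdot \frac{1}{25}}{14874} = \left(-33434\right) \frac{1}{47555} + 10 \cdot \frac{1}{25} \cdot \frac{1}{14874} = - \frac{33434}{47555} + \frac{2}{5} \cdot \frac{1}{14874} = - \frac{33434}{47555} + \frac{1}{37185} = - \frac{248639147}{353666535}$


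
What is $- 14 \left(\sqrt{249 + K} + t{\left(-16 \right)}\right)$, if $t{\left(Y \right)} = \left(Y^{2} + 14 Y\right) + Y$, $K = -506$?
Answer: $-224 - 14 i \sqrt{257} \approx -224.0 - 224.44 i$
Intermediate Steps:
$t{\left(Y \right)} = Y^{2} + 15 Y$
$- 14 \left(\sqrt{249 + K} + t{\left(-16 \right)}\right) = - 14 \left(\sqrt{249 - 506} - 16 \left(15 - 16\right)\right) = - 14 \left(\sqrt{-257} - -16\right) = - 14 \left(i \sqrt{257} + 16\right) = - 14 \left(16 + i \sqrt{257}\right) = -224 - 14 i \sqrt{257}$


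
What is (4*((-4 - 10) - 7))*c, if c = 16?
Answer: -1344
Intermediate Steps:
(4*((-4 - 10) - 7))*c = (4*((-4 - 10) - 7))*16 = (4*(-14 - 7))*16 = (4*(-21))*16 = -84*16 = -1344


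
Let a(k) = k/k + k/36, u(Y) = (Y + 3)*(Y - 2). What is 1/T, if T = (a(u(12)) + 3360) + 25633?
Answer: 6/173989 ≈ 3.4485e-5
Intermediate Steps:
u(Y) = (-2 + Y)*(3 + Y) (u(Y) = (3 + Y)*(-2 + Y) = (-2 + Y)*(3 + Y))
a(k) = 1 + k/36 (a(k) = 1 + k*(1/36) = 1 + k/36)
T = 173989/6 (T = ((1 + (-6 + 12 + 12²)/36) + 3360) + 25633 = ((1 + (-6 + 12 + 144)/36) + 3360) + 25633 = ((1 + (1/36)*150) + 3360) + 25633 = ((1 + 25/6) + 3360) + 25633 = (31/6 + 3360) + 25633 = 20191/6 + 25633 = 173989/6 ≈ 28998.)
1/T = 1/(173989/6) = 6/173989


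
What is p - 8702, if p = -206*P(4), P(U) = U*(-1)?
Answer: -7878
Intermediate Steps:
P(U) = -U
p = 824 (p = -(-206)*4 = -206*(-4) = 824)
p - 8702 = 824 - 8702 = -7878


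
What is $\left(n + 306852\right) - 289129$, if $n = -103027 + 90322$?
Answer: $5018$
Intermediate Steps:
$n = -12705$
$\left(n + 306852\right) - 289129 = \left(-12705 + 306852\right) - 289129 = 294147 - 289129 = 5018$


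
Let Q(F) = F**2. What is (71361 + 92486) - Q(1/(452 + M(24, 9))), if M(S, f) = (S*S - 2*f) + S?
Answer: 175178003131/1069156 ≈ 1.6385e+5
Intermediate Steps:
M(S, f) = S + S**2 - 2*f (M(S, f) = (S**2 - 2*f) + S = S + S**2 - 2*f)
(71361 + 92486) - Q(1/(452 + M(24, 9))) = (71361 + 92486) - (1/(452 + (24 + 24**2 - 2*9)))**2 = 163847 - (1/(452 + (24 + 576 - 18)))**2 = 163847 - (1/(452 + 582))**2 = 163847 - (1/1034)**2 = 163847 - 1*1/1069156 = 163847 - 1/1069156 = 175178003131/1069156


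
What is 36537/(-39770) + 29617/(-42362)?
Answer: -681412121/421184185 ≈ -1.6178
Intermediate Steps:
36537/(-39770) + 29617/(-42362) = 36537*(-1/39770) + 29617*(-1/42362) = -36537/39770 - 29617/42362 = -681412121/421184185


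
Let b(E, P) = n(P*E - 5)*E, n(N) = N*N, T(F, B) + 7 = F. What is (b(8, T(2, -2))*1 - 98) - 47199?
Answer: -31097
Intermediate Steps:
T(F, B) = -7 + F
n(N) = N²
b(E, P) = E*(-5 + E*P)² (b(E, P) = (P*E - 5)²*E = (E*P - 5)²*E = (-5 + E*P)²*E = E*(-5 + E*P)²)
(b(8, T(2, -2))*1 - 98) - 47199 = ((8*(-5 + 8*(-7 + 2))²)*1 - 98) - 47199 = ((8*(-5 + 8*(-5))²)*1 - 98) - 47199 = ((8*(-5 - 40)²)*1 - 98) - 47199 = ((8*(-45)²)*1 - 98) - 47199 = ((8*2025)*1 - 98) - 47199 = (16200*1 - 98) - 47199 = (16200 - 98) - 47199 = 16102 - 47199 = -31097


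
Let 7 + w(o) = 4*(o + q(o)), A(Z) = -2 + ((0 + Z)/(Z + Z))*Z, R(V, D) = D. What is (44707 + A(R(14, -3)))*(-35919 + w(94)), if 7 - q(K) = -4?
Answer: -1587242471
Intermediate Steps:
q(K) = 11 (q(K) = 7 - 1*(-4) = 7 + 4 = 11)
A(Z) = -2 + Z/2 (A(Z) = -2 + (Z/((2*Z)))*Z = -2 + (Z*(1/(2*Z)))*Z = -2 + Z/2)
w(o) = 37 + 4*o (w(o) = -7 + 4*(o + 11) = -7 + 4*(11 + o) = -7 + (44 + 4*o) = 37 + 4*o)
(44707 + A(R(14, -3)))*(-35919 + w(94)) = (44707 + (-2 + (½)*(-3)))*(-35919 + (37 + 4*94)) = (44707 + (-2 - 3/2))*(-35919 + (37 + 376)) = (44707 - 7/2)*(-35919 + 413) = (89407/2)*(-35506) = -1587242471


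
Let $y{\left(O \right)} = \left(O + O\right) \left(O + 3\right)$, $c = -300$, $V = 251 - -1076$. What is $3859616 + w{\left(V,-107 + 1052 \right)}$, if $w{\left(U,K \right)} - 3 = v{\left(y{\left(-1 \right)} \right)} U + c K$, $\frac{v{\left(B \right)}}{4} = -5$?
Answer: $3549579$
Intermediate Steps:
$V = 1327$ ($V = 251 + 1076 = 1327$)
$y{\left(O \right)} = 2 O \left(3 + O\right)$
$v{\left(B \right)} = -20$ ($v{\left(B \right)} = 4 \left(-5\right) = -20$)
$w{\left(U,K \right)} = 3 - 300 K - 20 U$ ($w{\left(U,K \right)} = 3 - \left(20 U + 300 K\right) = 3 - 300 K - 20 U$)
$3859616 + w{\left(V,-107 + 1052 \right)} = 3859616 - \left(26537 + 300 \left(-107 + 1052\right)\right) = 3859616 - 310037 = 3549579$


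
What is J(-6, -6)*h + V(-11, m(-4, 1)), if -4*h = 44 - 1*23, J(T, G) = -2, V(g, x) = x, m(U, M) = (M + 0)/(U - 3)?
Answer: 145/14 ≈ 10.357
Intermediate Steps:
m(U, M) = M/(-3 + U)
h = -21/4 (h = -(44 - 1*23)/4 = -(44 - 23)/4 = -¼*21 = -21/4 ≈ -5.2500)
J(-6, -6)*h + V(-11, m(-4, 1)) = -2*(-21/4) + 1/(-3 - 4) = 21/2 + 1/(-7) = 21/2 + 1*(-⅐) = 21/2 - ⅐ = 145/14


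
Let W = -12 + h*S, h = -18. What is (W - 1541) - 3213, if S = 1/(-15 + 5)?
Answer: -23821/5 ≈ -4764.2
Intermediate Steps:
S = -⅒ (S = 1/(-10) = -⅒ ≈ -0.10000)
W = -51/5 (W = -12 - 18*(-⅒) = -12 + 9/5 = -51/5 ≈ -10.200)
(W - 1541) - 3213 = (-51/5 - 1541) - 3213 = -7756/5 - 3213 = -23821/5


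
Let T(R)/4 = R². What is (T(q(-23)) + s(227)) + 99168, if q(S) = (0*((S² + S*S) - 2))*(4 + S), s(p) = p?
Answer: 99395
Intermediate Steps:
q(S) = 0 (q(S) = (0*((S² + S²) - 2))*(4 + S) = (0*(2*S² - 2))*(4 + S) = (0*(-2 + 2*S²))*(4 + S) = 0*(4 + S) = 0)
T(R) = 4*R²
(T(q(-23)) + s(227)) + 99168 = (4*0² + 227) + 99168 = (4*0 + 227) + 99168 = (0 + 227) + 99168 = 227 + 99168 = 99395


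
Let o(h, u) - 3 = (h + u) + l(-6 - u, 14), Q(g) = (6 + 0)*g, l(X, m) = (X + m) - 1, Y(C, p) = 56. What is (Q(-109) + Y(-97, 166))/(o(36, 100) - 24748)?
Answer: 13/537 ≈ 0.024209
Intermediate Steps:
l(X, m) = -1 + X + m
Q(g) = 6*g
o(h, u) = 10 + h (o(h, u) = 3 + ((h + u) + (-1 + (-6 - u) + 14)) = 3 + ((h + u) + (7 - u)) = 3 + (7 + h) = 10 + h)
(Q(-109) + Y(-97, 166))/(o(36, 100) - 24748) = (6*(-109) + 56)/((10 + 36) - 24748) = (-654 + 56)/(46 - 24748) = -598/(-24702) = -598*(-1/24702) = 13/537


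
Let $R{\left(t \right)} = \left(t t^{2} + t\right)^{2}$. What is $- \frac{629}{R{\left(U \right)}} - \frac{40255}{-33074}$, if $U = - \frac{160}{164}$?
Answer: $- \frac{2886048896304429}{16754838593600} \approx -172.25$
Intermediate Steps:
$U = - \frac{40}{41}$ ($U = \left(-160\right) \frac{1}{164} = - \frac{40}{41} \approx -0.97561$)
$R{\left(t \right)} = \left(t + t^{3}\right)^{2}$ ($R{\left(t \right)} = \left(t^{3} + t\right)^{2} = \left(t + t^{3}\right)^{2}$)
$- \frac{629}{R{\left(U \right)}} - \frac{40255}{-33074} = - \frac{629}{\left(- \frac{40}{41}\right)^{2} \left(1 + \left(- \frac{40}{41}\right)^{2}\right)^{2}} - \frac{40255}{-33074} = - \frac{629}{\frac{1600}{1681} \left(1 + \frac{1600}{1681}\right)^{2}} - - \frac{40255}{33074} = - \frac{629}{\frac{1600}{1681} \left(\frac{3281}{1681}\right)^{2}} + \frac{40255}{33074} = - \frac{629}{\frac{1600}{1681} \cdot \frac{10764961}{2825761}} + \frac{40255}{33074} = - \frac{629}{\frac{17223937600}{4750104241}} + \frac{40255}{33074} = \left(-629\right) \frac{4750104241}{17223937600} + \frac{40255}{33074} = - \frac{175753856917}{1013172800} + \frac{40255}{33074} = - \frac{2886048896304429}{16754838593600}$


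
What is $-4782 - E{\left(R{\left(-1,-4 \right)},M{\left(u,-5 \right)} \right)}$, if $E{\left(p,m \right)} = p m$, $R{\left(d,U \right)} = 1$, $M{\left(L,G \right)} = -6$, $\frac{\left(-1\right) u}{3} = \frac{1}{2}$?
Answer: $-4776$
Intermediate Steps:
$u = - \frac{3}{2} \approx -1.5$
$E{\left(p,m \right)} = m p$
$-4782 - E{\left(R{\left(-1,-4 \right)},M{\left(u,-5 \right)} \right)} = -4782 - \left(-6\right) 1 = -4782 - -6 = -4782 + 6 = -4776$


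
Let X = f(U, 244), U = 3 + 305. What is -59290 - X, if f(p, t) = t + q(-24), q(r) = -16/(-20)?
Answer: -297674/5 ≈ -59535.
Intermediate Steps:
U = 308
q(r) = ⅘ (q(r) = -16*(-1/20) = ⅘)
f(p, t) = ⅘ + t (f(p, t) = t + ⅘ = ⅘ + t)
X = 1224/5 (X = ⅘ + 244 = 1224/5 ≈ 244.80)
-59290 - X = -59290 - 1*1224/5 = -59290 - 1224/5 = -297674/5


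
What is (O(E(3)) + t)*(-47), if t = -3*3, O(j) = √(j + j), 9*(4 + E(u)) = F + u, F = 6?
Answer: 423 - 47*I*√6 ≈ 423.0 - 115.13*I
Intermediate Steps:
E(u) = -10/3 + u/9 (E(u) = -4 + (6 + u)/9 = -4 + (⅔ + u/9) = -10/3 + u/9)
O(j) = √2*√j (O(j) = √(2*j) = √2*√j)
t = -9
(O(E(3)) + t)*(-47) = (√2*√(-10/3 + (⅑)*3) - 9)*(-47) = (√2*√(-10/3 + ⅓) - 9)*(-47) = (√2*√(-3) - 9)*(-47) = (√2*(I*√3) - 9)*(-47) = (I*√6 - 9)*(-47) = (-9 + I*√6)*(-47) = 423 - 47*I*√6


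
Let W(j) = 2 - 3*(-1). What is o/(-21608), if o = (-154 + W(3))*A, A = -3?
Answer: -447/21608 ≈ -0.020687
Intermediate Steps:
W(j) = 5 (W(j) = 2 + 3 = 5)
o = 447 (o = (-154 + 5)*(-3) = -149*(-3) = 447)
o/(-21608) = 447/(-21608) = 447*(-1/21608) = -447/21608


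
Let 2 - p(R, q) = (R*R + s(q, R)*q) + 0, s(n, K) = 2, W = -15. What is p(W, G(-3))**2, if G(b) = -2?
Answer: 47961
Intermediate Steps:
p(R, q) = 2 - R**2 - 2*q (p(R, q) = 2 - ((R*R + 2*q) + 0) = 2 - ((R**2 + 2*q) + 0) = 2 - (R**2 + 2*q) = 2 + (-R**2 - 2*q) = 2 - R**2 - 2*q)
p(W, G(-3))**2 = (2 - 1*(-15)**2 - 2*(-2))**2 = (2 - 1*225 + 4)**2 = (2 - 225 + 4)**2 = (-219)**2 = 47961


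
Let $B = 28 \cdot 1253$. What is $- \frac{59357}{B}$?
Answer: $- \frac{59357}{35084} \approx -1.6919$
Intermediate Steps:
$B = 35084$
$- \frac{59357}{B} = - \frac{59357}{35084}$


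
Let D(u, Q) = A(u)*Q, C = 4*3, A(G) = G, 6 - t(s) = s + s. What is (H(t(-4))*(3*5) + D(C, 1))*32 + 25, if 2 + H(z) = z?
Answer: 6169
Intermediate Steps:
t(s) = 6 - 2*s (t(s) = 6 - (s + s) = 6 - 2*s)
H(z) = -2 + z
C = 12
D(u, Q) = Q*u (D(u, Q) = u*Q = Q*u)
(H(t(-4))*(3*5) + D(C, 1))*32 + 25 = ((-2 + (6 - 2*(-4)))*(3*5) + 1*12)*32 + 25 = ((-2 + (6 + 8))*15 + 12)*32 + 25 = ((-2 + 14)*15 + 12)*32 + 25 = (12*15 + 12)*32 + 25 = (180 + 12)*32 + 25 = 192*32 + 25 = 6144 + 25 = 6169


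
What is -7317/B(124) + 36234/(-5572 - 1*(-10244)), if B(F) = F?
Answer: -3711501/72416 ≈ -51.253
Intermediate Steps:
-7317/B(124) + 36234/(-5572 - 1*(-10244)) = -7317/124 + 36234/(-5572 - 1*(-10244)) = -7317*1/124 + 36234/(-5572 + 10244) = -7317/124 + 36234/4672 = -7317/124 + 36234*(1/4672) = -7317/124 + 18117/2336 = -3711501/72416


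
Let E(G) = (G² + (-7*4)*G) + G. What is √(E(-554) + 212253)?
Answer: √534127 ≈ 730.84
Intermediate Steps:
E(G) = G² - 27*G (E(G) = (G² - 28*G) + G = G² - 27*G)
√(E(-554) + 212253) = √(-554*(-27 - 554) + 212253) = √(-554*(-581) + 212253) = √(321874 + 212253) = √534127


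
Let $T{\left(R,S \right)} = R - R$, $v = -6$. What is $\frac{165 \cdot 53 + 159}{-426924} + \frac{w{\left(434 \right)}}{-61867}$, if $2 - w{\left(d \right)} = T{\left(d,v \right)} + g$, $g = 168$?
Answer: $- \frac{39999532}{2201042259} \approx -0.018173$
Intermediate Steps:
$T{\left(R,S \right)} = 0$
$w{\left(d \right)} = -166$ ($w{\left(d \right)} = 2 - \left(0 + 168\right) = 2 - 168 = -166$)
$\frac{165 \cdot 53 + 159}{-426924} + \frac{w{\left(434 \right)}}{-61867} = \frac{165 \cdot 53 + 159}{-426924} - \frac{166}{-61867} = \left(8745 + 159\right) \left(- \frac{1}{426924}\right) - - \frac{166}{61867} = 8904 \left(- \frac{1}{426924}\right) + \frac{166}{61867} = - \frac{742}{35577} + \frac{166}{61867} = - \frac{39999532}{2201042259}$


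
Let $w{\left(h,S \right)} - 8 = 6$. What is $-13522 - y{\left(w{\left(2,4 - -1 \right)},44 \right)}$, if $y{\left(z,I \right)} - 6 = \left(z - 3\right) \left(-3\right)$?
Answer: $-13495$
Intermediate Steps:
$w{\left(h,S \right)} = 14$ ($w{\left(h,S \right)} = 8 + 6 = 14$)
$y{\left(z,I \right)} = 15 - 3 z$ ($y{\left(z,I \right)} = 6 + \left(z - 3\right) \left(-3\right) = 6 + \left(-3 + z\right) \left(-3\right) = 6 - \left(-9 + 3 z\right) = 15 - 3 z$)
$-13522 - y{\left(w{\left(2,4 - -1 \right)},44 \right)} = -13522 - \left(15 - 42\right) = -13522 - -27 = -13522 + 27 = -13495$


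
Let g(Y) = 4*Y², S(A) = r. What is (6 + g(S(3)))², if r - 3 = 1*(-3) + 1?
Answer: 100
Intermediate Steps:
r = 1 (r = 3 + (1*(-3) + 1) = 3 + (-3 + 1) = 3 - 2 = 1)
S(A) = 1
(6 + g(S(3)))² = (6 + 4*1²)² = (6 + 4*1)² = (6 + 4)² = 10² = 100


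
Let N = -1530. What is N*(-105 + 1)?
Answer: 159120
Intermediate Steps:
N*(-105 + 1) = -1530*(-105 + 1) = -1530*(-104) = 159120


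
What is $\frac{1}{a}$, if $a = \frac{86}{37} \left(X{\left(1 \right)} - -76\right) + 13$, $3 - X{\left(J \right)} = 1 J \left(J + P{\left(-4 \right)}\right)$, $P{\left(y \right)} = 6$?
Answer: $\frac{37}{6673} \approx 0.0055447$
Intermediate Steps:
$X{\left(J \right)} = 3 - J \left(6 + J\right)$ ($X{\left(J \right)} = 3 - 1 J \left(J + 6\right) = 3 - J \left(6 + J\right)$)
$a = \frac{6673}{37}$ ($a = \frac{86}{37} \left(\left(3 - 1^{2} - 6\right) - -76\right) + 13 = 86 \cdot \frac{1}{37} \left(\left(3 - 1 - 6\right) + 76\right) + 13 = \frac{86 \left(\left(3 - 1 - 6\right) + 76\right)}{37} + 13 = \frac{86 \left(-4 + 76\right)}{37} + 13 = \frac{86}{37} \cdot 72 + 13 = \frac{6192}{37} + 13 = \frac{6673}{37} \approx 180.35$)
$\frac{1}{a} = \frac{1}{\frac{6673}{37}} = \frac{37}{6673}$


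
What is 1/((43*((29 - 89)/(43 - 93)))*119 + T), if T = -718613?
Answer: -5/3562363 ≈ -1.4036e-6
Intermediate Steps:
1/((43*((29 - 89)/(43 - 93)))*119 + T) = 1/((43*((29 - 89)/(43 - 93)))*119 - 718613) = 1/((43*(-60/(-50)))*119 - 718613) = 1/((43*(-60*(-1/50)))*119 - 718613) = 1/((43*(6/5))*119 - 718613) = 1/((258/5)*119 - 718613) = 1/(30702/5 - 718613) = 1/(-3562363/5) = -5/3562363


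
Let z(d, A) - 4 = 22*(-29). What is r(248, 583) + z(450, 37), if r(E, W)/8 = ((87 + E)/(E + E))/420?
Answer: -3301805/5208 ≈ -633.99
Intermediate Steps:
z(d, A) = -634 (z(d, A) = 4 + 22*(-29) = 4 - 638 = -634)
r(E, W) = (87 + E)/(105*E) (r(E, W) = 8*(((87 + E)/(E + E))/420) = 8*(((87 + E)/((2*E)))*(1/420)) = 8*(((87 + E)*(1/(2*E)))*(1/420)) = 8*(((87 + E)/(2*E))*(1/420)) = 8*((87 + E)/(840*E)) = (87 + E)/(105*E))
r(248, 583) + z(450, 37) = (1/105)*(87 + 248)/248 - 634 = (1/105)*(1/248)*335 - 634 = 67/5208 - 634 = -3301805/5208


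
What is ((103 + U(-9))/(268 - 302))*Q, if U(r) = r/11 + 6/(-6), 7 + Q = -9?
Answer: 8904/187 ≈ 47.615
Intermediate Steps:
Q = -16 (Q = -7 - 9 = -16)
U(r) = -1 + r/11 (U(r) = r*(1/11) + 6*(-1/6) = r/11 - 1 = -1 + r/11)
((103 + U(-9))/(268 - 302))*Q = ((103 + (-1 + (1/11)*(-9)))/(268 - 302))*(-16) = ((103 + (-1 - 9/11))/(-34))*(-16) = ((103 - 20/11)*(-1/34))*(-16) = ((1113/11)*(-1/34))*(-16) = -1113/374*(-16) = 8904/187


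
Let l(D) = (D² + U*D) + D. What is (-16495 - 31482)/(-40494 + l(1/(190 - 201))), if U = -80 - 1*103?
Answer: 5805217/4897771 ≈ 1.1853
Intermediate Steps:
U = -183 (U = -80 - 103 = -183)
l(D) = D² - 182*D (l(D) = (D² - 183*D) + D = D² - 182*D)
(-16495 - 31482)/(-40494 + l(1/(190 - 201))) = (-16495 - 31482)/(-40494 + (-182 + 1/(190 - 201))/(190 - 201)) = -47977/(-40494 + (-182 + 1/(-11))/(-11)) = -47977/(-40494 - (-182 - 1/11)/11) = -47977/(-40494 - 1/11*(-2003/11)) = -47977/(-40494 + 2003/121) = -47977/(-4897771/121) = -47977*(-121/4897771) = 5805217/4897771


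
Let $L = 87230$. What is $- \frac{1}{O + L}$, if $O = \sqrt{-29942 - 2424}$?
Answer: $\frac{i}{\sqrt{32366} - 87230 i} \approx -1.1464 \cdot 10^{-5} + 2.3643 \cdot 10^{-8} i$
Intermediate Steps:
$O = i \sqrt{32366}$ ($O = \sqrt{-32366} = i \sqrt{32366} \approx 179.91 i$)
$- \frac{1}{O + L} = - \frac{1}{i \sqrt{32366} + 87230} = - \frac{1}{87230 + i \sqrt{32366}}$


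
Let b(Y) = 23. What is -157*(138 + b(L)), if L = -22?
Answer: -25277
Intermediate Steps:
-157*(138 + b(L)) = -157*(138 + 23) = -157*161 = -25277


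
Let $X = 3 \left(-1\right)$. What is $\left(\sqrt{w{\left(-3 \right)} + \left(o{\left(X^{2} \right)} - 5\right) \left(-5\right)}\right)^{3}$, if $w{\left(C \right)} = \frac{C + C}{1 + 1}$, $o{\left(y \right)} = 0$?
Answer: $22 \sqrt{22} \approx 103.19$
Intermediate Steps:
$X = -3$
$w{\left(C \right)} = C$ ($w{\left(C \right)} = \frac{2 C}{2} = 2 C \frac{1}{2} = C$)
$\left(\sqrt{w{\left(-3 \right)} + \left(o{\left(X^{2} \right)} - 5\right) \left(-5\right)}\right)^{3} = \left(\sqrt{-3 + \left(0 - 5\right) \left(-5\right)}\right)^{3} = \left(\sqrt{-3 - -25}\right)^{3} = \left(\sqrt{-3 + 25}\right)^{3} = \left(\sqrt{22}\right)^{3} = 22 \sqrt{22}$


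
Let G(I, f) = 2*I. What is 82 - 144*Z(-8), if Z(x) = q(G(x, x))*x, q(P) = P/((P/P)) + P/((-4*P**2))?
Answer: -18332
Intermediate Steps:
q(P) = P - 1/(4*P) (q(P) = P/1 + P*(-1/(4*P**2)) = P*1 - 1/(4*P) = P - 1/(4*P))
Z(x) = x*(2*x - 1/(8*x)) (Z(x) = (2*x - 1/(2*x)/4)*x = (2*x - 1/(8*x))*x = x*(2*x - 1/(8*x)))
82 - 144*Z(-8) = 82 - 144*(-1/8 + 2*(-8)**2) = 82 - 144*(-1/8 + 2*64) = 82 - 144*(-1/8 + 128) = 82 - 144*1023/8 = 82 - 18414 = -18332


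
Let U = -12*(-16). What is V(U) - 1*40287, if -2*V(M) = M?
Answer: -40383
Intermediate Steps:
U = 192
V(M) = -M/2
V(U) - 1*40287 = -½*192 - 1*40287 = -96 - 40287 = -40383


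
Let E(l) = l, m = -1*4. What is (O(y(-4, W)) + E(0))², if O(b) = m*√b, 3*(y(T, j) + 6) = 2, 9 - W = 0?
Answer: -256/3 ≈ -85.333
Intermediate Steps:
W = 9 (W = 9 - 1*0 = 9 + 0 = 9)
y(T, j) = -16/3 (y(T, j) = -6 + (⅓)*2 = -6 + ⅔ = -16/3)
m = -4
O(b) = -4*√b
(O(y(-4, W)) + E(0))² = (-16*I*√3/3 + 0)² = (-16*I*√3/3)² = -256/3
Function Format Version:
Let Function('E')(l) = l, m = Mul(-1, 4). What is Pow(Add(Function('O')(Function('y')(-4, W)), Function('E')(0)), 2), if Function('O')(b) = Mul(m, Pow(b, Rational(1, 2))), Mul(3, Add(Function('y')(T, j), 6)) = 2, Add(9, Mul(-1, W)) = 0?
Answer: Rational(-256, 3) ≈ -85.333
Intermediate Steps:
W = 9 (W = Add(9, Mul(-1, 0)) = Add(9, 0) = 9)
Function('y')(T, j) = Rational(-16, 3) (Function('y')(T, j) = Add(-6, Mul(Rational(1, 3), 2)) = Add(-6, Rational(2, 3)) = Rational(-16, 3))
m = -4
Function('O')(b) = Mul(-4, Pow(b, Rational(1, 2)))
Pow(Add(Function('O')(Function('y')(-4, W)), Function('E')(0)), 2) = Pow(Add(Mul(-4, Pow(Rational(-16, 3), Rational(1, 2))), 0), 2) = Pow(Add(Mul(-4, Mul(Rational(4, 3), I, Pow(3, Rational(1, 2)))), 0), 2) = Pow(Add(Mul(Rational(-16, 3), I, Pow(3, Rational(1, 2))), 0), 2) = Pow(Mul(Rational(-16, 3), I, Pow(3, Rational(1, 2))), 2) = Rational(-256, 3)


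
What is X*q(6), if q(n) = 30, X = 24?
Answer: 720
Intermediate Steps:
X*q(6) = 24*30 = 720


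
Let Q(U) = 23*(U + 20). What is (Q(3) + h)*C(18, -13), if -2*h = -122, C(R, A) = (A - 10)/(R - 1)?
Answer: -13570/17 ≈ -798.24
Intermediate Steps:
Q(U) = 460 + 23*U (Q(U) = 23*(20 + U) = 460 + 23*U)
C(R, A) = (-10 + A)/(-1 + R)
h = 61 (h = -½*(-122) = 61)
(Q(3) + h)*C(18, -13) = ((460 + 23*3) + 61)*((-10 - 13)/(-1 + 18)) = ((460 + 69) + 61)*(-23/17) = (529 + 61)*((1/17)*(-23)) = 590*(-23/17) = -13570/17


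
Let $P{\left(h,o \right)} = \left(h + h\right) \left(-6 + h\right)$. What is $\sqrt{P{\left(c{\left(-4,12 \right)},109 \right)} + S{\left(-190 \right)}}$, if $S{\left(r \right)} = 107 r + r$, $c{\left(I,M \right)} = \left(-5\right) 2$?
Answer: $10 i \sqrt{202} \approx 142.13 i$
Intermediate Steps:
$c{\left(I,M \right)} = -10$
$P{\left(h,o \right)} = 2 h \left(-6 + h\right)$
$S{\left(r \right)} = 108 r$
$\sqrt{P{\left(c{\left(-4,12 \right)},109 \right)} + S{\left(-190 \right)}} = \sqrt{2 \left(-10\right) \left(-6 - 10\right) + 108 \left(-190\right)} = \sqrt{2 \left(-10\right) \left(-16\right) - 20520} = \sqrt{320 - 20520} = \sqrt{-20200} = 10 i \sqrt{202}$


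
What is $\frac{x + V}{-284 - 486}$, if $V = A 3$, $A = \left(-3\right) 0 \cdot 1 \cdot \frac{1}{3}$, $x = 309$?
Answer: $- \frac{309}{770} \approx -0.4013$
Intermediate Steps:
$A = 0$ ($A = 0 \cdot 1 \cdot \frac{1}{3} = 0 \cdot \frac{1}{3} = 0$)
$V = 0$ ($V = 0 \cdot 3 = 0$)
$\frac{x + V}{-284 - 486} = \frac{309 + 0}{-284 - 486} = \frac{309}{-770} = 309 \left(- \frac{1}{770}\right) = - \frac{309}{770}$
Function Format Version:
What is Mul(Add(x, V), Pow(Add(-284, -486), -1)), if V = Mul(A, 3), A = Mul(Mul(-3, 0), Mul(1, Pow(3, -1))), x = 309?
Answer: Rational(-309, 770) ≈ -0.40130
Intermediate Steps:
A = 0 (A = Mul(0, Mul(1, Rational(1, 3))) = Mul(0, Rational(1, 3)) = 0)
V = 0 (V = Mul(0, 3) = 0)
Mul(Add(x, V), Pow(Add(-284, -486), -1)) = Mul(Add(309, 0), Pow(Add(-284, -486), -1)) = Mul(309, Pow(-770, -1)) = Mul(309, Rational(-1, 770)) = Rational(-309, 770)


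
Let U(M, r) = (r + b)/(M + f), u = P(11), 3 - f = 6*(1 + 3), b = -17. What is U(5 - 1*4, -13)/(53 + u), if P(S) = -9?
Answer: 3/88 ≈ 0.034091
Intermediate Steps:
f = -21 (f = 3 - 6*(1 + 3) = 3 - 6*4 = 3 - 1*24 = 3 - 24 = -21)
u = -9
U(M, r) = (-17 + r)/(-21 + M) (U(M, r) = (r - 17)/(M - 21) = (-17 + r)/(-21 + M))
U(5 - 1*4, -13)/(53 + u) = ((-17 - 13)/(-21 + (5 - 1*4)))/(53 - 9) = (-30/(-21 + (5 - 4)))/44 = (-30/(-21 + 1))*(1/44) = (-30/(-20))*(1/44) = -1/20*(-30)*(1/44) = (3/2)*(1/44) = 3/88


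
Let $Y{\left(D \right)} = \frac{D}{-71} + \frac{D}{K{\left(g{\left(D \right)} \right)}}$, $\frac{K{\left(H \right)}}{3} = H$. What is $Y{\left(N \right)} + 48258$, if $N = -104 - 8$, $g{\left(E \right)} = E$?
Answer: $\frac{10279361}{213} \approx 48260.0$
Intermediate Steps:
$N = -112$ ($N = -104 - 8 = -112$)
$K{\left(H \right)} = 3 H$
$Y{\left(D \right)} = \frac{1}{3} - \frac{D}{71}$ ($Y{\left(D \right)} = \frac{D}{-71} + \frac{D}{3 D} = D \left(- \frac{1}{71}\right) + D \frac{1}{3 D} = - \frac{D}{71} + \frac{1}{3} = \frac{1}{3} - \frac{D}{71}$)
$Y{\left(N \right)} + 48258 = \left(\frac{1}{3} - - \frac{112}{71}\right) + 48258 = \left(\frac{1}{3} + \frac{112}{71}\right) + 48258 = \frac{407}{213} + 48258 = \frac{10279361}{213}$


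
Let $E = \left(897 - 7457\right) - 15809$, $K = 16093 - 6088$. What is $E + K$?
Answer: $-12364$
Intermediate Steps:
$K = 10005$ ($K = 16093 - 6088 = 10005$)
$E = -22369$ ($E = -6560 - 15809 = -22369$)
$E + K = -22369 + 10005 = -12364$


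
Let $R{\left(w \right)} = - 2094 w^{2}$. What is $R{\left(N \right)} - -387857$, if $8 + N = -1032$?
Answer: $-2264482543$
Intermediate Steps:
$N = -1040$ ($N = -8 - 1032 = -1040$)
$R{\left(N \right)} - -387857 = - 2094 \left(-1040\right)^{2} - -387857 = \left(-2094\right) 1081600 + 387857 = -2264870400 + 387857 = -2264482543$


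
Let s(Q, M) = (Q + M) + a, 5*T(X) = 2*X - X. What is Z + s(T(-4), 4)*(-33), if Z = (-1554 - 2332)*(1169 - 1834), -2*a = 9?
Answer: 25842329/10 ≈ 2.5842e+6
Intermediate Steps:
a = -9/2 (a = -½*9 = -9/2 ≈ -4.5000)
T(X) = X/5 (T(X) = (2*X - X)/5 = X/5)
s(Q, M) = -9/2 + M + Q (s(Q, M) = (Q + M) - 9/2 = (M + Q) - 9/2 = -9/2 + M + Q)
Z = 2584190 (Z = -3886*(-665) = 2584190)
Z + s(T(-4), 4)*(-33) = 2584190 + (-9/2 + 4 + (⅕)*(-4))*(-33) = 2584190 + (-9/2 + 4 - ⅘)*(-33) = 2584190 - 13/10*(-33) = 2584190 + 429/10 = 25842329/10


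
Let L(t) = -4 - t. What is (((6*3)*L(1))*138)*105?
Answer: -1304100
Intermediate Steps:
(((6*3)*L(1))*138)*105 = (((6*3)*(-4 - 1*1))*138)*105 = ((18*(-4 - 1))*138)*105 = ((18*(-5))*138)*105 = -90*138*105 = -12420*105 = -1304100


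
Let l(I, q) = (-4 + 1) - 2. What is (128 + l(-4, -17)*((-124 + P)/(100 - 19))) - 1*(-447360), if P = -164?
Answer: 4027552/9 ≈ 4.4751e+5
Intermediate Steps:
l(I, q) = -5 (l(I, q) = -3 - 2 = -5)
(128 + l(-4, -17)*((-124 + P)/(100 - 19))) - 1*(-447360) = (128 - 5*(-124 - 164)/(100 - 19)) - 1*(-447360) = (128 - (-1440)/81) + 447360 = (128 - 5*(-32/9)) + 447360 = (128 + 160/9) + 447360 = 1312/9 + 447360 = 4027552/9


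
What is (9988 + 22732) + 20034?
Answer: 52754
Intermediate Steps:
(9988 + 22732) + 20034 = 32720 + 20034 = 52754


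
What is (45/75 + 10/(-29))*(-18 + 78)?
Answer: 444/29 ≈ 15.310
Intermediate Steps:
(45/75 + 10/(-29))*(-18 + 78) = (45*(1/75) + 10*(-1/29))*60 = (3/5 - 10/29)*60 = (37/145)*60 = 444/29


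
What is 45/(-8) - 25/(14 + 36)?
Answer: -49/8 ≈ -6.1250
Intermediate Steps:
45/(-8) - 25/(14 + 36) = 45*(-⅛) - 25/50 = -45/8 + (1/50)*(-25) = -45/8 - ½ = -49/8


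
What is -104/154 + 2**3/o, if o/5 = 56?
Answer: -249/385 ≈ -0.64675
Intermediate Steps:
o = 280 (o = 5*56 = 280)
-104/154 + 2**3/o = -104/154 + 2**3/280 = -104*1/154 + 8*(1/280) = -52/77 + 1/35 = -249/385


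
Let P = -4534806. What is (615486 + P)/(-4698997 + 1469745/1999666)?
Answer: 7837330947120/9396423065257 ≈ 0.83408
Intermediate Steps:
(615486 + P)/(-4698997 + 1469745/1999666) = (615486 - 4534806)/(-4698997 + 1469745/1999666) = -3919320/(-4698997 + 1469745*(1/1999666)) = -3919320/(-4698997 + 1469745/1999666) = -3919320/(-9396423065257/1999666) = -3919320*(-1999666/9396423065257) = 7837330947120/9396423065257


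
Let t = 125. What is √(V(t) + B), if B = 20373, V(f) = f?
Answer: √20498 ≈ 143.17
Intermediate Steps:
√(V(t) + B) = √(125 + 20373) = √20498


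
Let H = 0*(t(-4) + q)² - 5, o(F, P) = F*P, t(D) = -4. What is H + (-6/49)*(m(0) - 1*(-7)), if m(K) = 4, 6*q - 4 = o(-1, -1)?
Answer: -311/49 ≈ -6.3469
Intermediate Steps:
q = ⅚ (q = ⅔ + (-1*(-1))/6 = ⅔ + (⅙)*1 = ⅔ + ⅙ = ⅚ ≈ 0.83333)
H = -5 (H = 0*(-4 + ⅚)² - 5 = 0*(-19/6)² - 5 = 0*(361/36) - 5 = 0 - 5 = -5)
H + (-6/49)*(m(0) - 1*(-7)) = -5 + (-6/49)*(4 - 1*(-7)) = -5 + (-6*1/49)*(4 + 7) = -5 - 6/49*11 = -5 - 66/49 = -311/49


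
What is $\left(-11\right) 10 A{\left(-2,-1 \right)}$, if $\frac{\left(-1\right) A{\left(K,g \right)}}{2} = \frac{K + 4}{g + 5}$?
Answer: $110$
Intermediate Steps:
$A{\left(K,g \right)} = - \frac{2 \left(4 + K\right)}{5 + g}$ ($A{\left(K,g \right)} = - 2 \frac{K + 4}{g + 5} = - 2 \frac{4 + K}{5 + g} = - \frac{2 \left(4 + K\right)}{5 + g}$)
$\left(-11\right) 10 A{\left(-2,-1 \right)} = \left(-11\right) 10 \frac{2 \left(-4 - -2\right)}{5 - 1} = - 110 \frac{2 \left(-4 + 2\right)}{4} = - 110 \cdot 2 \cdot \frac{1}{4} \left(-2\right) = \left(-110\right) \left(-1\right) = 110$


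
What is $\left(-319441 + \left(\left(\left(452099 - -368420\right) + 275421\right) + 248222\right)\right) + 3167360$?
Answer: $4192081$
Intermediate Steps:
$\left(-319441 + \left(\left(\left(452099 - -368420\right) + 275421\right) + 248222\right)\right) + 3167360 = \left(-319441 + \left(\left(\left(452099 + 368420\right) + 275421\right) + 248222\right)\right) + 3167360 = \left(-319441 + \left(\left(820519 + 275421\right) + 248222\right)\right) + 3167360 = \left(-319441 + \left(1095940 + 248222\right)\right) + 3167360 = \left(-319441 + 1344162\right) + 3167360 = 1024721 + 3167360 = 4192081$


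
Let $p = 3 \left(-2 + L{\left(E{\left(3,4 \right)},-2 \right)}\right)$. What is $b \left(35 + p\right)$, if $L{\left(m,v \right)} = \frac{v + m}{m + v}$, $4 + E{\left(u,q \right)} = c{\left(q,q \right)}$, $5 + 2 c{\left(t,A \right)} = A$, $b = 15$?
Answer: $480$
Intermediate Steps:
$c{\left(t,A \right)} = - \frac{5}{2} + \frac{A}{2}$
$E{\left(u,q \right)} = - \frac{13}{2} + \frac{q}{2}$ ($E{\left(u,q \right)} = -4 + \left(- \frac{5}{2} + \frac{q}{2}\right) = - \frac{13}{2} + \frac{q}{2}$)
$L{\left(m,v \right)} = 1$ ($L{\left(m,v \right)} = \frac{m + v}{m + v} = 1$)
$p = -3$ ($p = 3 \left(-2 + 1\right) = 3 \left(-1\right) = -3$)
$b \left(35 + p\right) = 15 \left(35 - 3\right) = 15 \cdot 32 = 480$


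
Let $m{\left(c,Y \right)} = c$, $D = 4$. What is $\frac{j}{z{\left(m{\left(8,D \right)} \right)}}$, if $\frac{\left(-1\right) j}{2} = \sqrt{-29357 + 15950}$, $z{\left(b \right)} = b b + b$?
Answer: $- \frac{i \sqrt{13407}}{36} \approx - 3.2164 i$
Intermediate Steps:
$z{\left(b \right)} = b + b^{2}$ ($z{\left(b \right)} = b^{2} + b = b + b^{2}$)
$j = - 2 i \sqrt{13407}$ ($j = - 2 \sqrt{-29357 + 15950} = - 2 \sqrt{-13407} = - 2 i \sqrt{13407} \approx - 231.58 i$)
$\frac{j}{z{\left(m{\left(8,D \right)} \right)}} = \frac{\left(-2\right) i \sqrt{13407}}{8 \left(1 + 8\right)} = \frac{\left(-2\right) i \sqrt{13407}}{8 \cdot 9} = \frac{\left(-2\right) i \sqrt{13407}}{72} = - 2 i \sqrt{13407} \cdot \frac{1}{72} = - \frac{i \sqrt{13407}}{36}$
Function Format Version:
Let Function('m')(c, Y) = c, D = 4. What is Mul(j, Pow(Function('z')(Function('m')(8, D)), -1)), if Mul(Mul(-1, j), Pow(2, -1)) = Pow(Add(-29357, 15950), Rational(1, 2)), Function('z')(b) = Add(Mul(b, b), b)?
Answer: Mul(Rational(-1, 36), I, Pow(13407, Rational(1, 2))) ≈ Mul(-3.2164, I)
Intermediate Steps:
Function('z')(b) = Add(b, Pow(b, 2)) (Function('z')(b) = Add(Pow(b, 2), b) = Add(b, Pow(b, 2)))
j = Mul(-2, I, Pow(13407, Rational(1, 2))) (j = Mul(-2, Pow(Add(-29357, 15950), Rational(1, 2))) = Mul(-2, Pow(-13407, Rational(1, 2))) = Mul(-2, Mul(I, Pow(13407, Rational(1, 2)))) = Mul(-2, I, Pow(13407, Rational(1, 2))) ≈ Mul(-231.58, I))
Mul(j, Pow(Function('z')(Function('m')(8, D)), -1)) = Mul(Mul(-2, I, Pow(13407, Rational(1, 2))), Pow(Mul(8, Add(1, 8)), -1)) = Mul(Mul(-2, I, Pow(13407, Rational(1, 2))), Pow(Mul(8, 9), -1)) = Mul(Mul(-2, I, Pow(13407, Rational(1, 2))), Pow(72, -1)) = Mul(Mul(-2, I, Pow(13407, Rational(1, 2))), Rational(1, 72)) = Mul(Rational(-1, 36), I, Pow(13407, Rational(1, 2)))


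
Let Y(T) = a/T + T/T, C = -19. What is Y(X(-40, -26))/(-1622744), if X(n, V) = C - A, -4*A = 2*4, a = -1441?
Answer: -729/13793324 ≈ -5.2852e-5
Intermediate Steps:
A = -2 (A = -4/2 = -1/4*8 = -2)
X(n, V) = -17 (X(n, V) = -19 - 1*(-2) = -19 + 2 = -17)
Y(T) = 1 - 1441/T (Y(T) = -1441/T + T/T = -1441/T + 1 = 1 - 1441/T)
Y(X(-40, -26))/(-1622744) = ((-1441 - 17)/(-17))/(-1622744) = -1/17*(-1458)*(-1/1622744) = (1458/17)*(-1/1622744) = -729/13793324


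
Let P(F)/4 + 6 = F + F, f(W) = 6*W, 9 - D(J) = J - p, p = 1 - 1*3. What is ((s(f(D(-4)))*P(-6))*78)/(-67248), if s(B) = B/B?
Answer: 39/467 ≈ 0.083512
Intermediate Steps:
p = -2 (p = 1 - 3 = -2)
D(J) = 7 - J (D(J) = 9 - (J - 1*(-2)) = 9 - (J + 2) = 9 - (2 + J) = 9 + (-2 - J) = 7 - J)
s(B) = 1
P(F) = -24 + 8*F (P(F) = -24 + 4*(F + F) = -24 + 4*(2*F) = -24 + 8*F)
((s(f(D(-4)))*P(-6))*78)/(-67248) = ((1*(-24 + 8*(-6)))*78)/(-67248) = ((1*(-24 - 48))*78)*(-1/67248) = ((1*(-72))*78)*(-1/67248) = -72*78*(-1/67248) = -5616*(-1/67248) = 39/467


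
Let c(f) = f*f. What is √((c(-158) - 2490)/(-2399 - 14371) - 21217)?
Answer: I*√1491823832070/8385 ≈ 145.67*I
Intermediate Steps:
c(f) = f²
√((c(-158) - 2490)/(-2399 - 14371) - 21217) = √(((-158)² - 2490)/(-2399 - 14371) - 21217) = √((24964 - 2490)/(-16770) - 21217) = √(22474*(-1/16770) - 21217) = √(-11237/8385 - 21217) = √(-177915782/8385) = I*√1491823832070/8385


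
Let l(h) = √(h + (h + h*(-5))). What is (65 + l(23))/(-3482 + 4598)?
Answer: 65/1116 + I*√69/1116 ≈ 0.058244 + 0.0074432*I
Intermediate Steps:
l(h) = √3*√(-h) (l(h) = √(h + (h - 5*h)) = √(h - 4*h) = √(-3*h) = √3*√(-h))
(65 + l(23))/(-3482 + 4598) = (65 + √3*√(-1*23))/(-3482 + 4598) = (65 + √3*√(-23))/1116 = (65 + √3*(I*√23))*(1/1116) = (65 + I*√69)*(1/1116) = 65/1116 + I*√69/1116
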